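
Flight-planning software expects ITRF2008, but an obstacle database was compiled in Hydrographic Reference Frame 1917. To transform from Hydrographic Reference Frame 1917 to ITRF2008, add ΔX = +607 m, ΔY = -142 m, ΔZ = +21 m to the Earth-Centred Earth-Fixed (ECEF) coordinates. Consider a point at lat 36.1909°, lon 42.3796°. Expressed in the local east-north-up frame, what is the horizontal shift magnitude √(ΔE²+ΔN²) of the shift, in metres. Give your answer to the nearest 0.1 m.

The local east axis at (φ, λ) is (−sin λ, cos λ, 0), so ΔE = −sin(42.3796°)·607 + cos(42.3796°)·(-142) = -514.04 m.
The local north axis is (−sin φ cos λ, −sin φ sin λ, cos φ), giving ΔN = -264.763 + 56.517 + 16.948 = -191.30 m.
Horizontal magnitude = √(ΔE² + ΔN²) = √((-514.04)² + (-191.30)²) = 548.48 m.

548.5 m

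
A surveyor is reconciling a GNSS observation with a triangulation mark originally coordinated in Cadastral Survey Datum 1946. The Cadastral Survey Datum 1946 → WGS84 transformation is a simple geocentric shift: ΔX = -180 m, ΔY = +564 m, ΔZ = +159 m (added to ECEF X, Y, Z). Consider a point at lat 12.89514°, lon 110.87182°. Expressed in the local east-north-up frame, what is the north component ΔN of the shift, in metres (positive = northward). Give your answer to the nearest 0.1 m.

ΔN = 23.1 m

At φ = 12.89514°, λ = 110.87182°: sin φ = 0.223167, cos φ = 0.974780, sin λ = 0.934380, cos λ = -0.356278.
ΔN = −sin φ cos λ·ΔX − sin φ sin λ·ΔY + cos φ·ΔZ = −(0.223167)(-0.356278)(-180) − (0.223167)(0.934380)(564) + (0.974780)(159) = 23.07 m.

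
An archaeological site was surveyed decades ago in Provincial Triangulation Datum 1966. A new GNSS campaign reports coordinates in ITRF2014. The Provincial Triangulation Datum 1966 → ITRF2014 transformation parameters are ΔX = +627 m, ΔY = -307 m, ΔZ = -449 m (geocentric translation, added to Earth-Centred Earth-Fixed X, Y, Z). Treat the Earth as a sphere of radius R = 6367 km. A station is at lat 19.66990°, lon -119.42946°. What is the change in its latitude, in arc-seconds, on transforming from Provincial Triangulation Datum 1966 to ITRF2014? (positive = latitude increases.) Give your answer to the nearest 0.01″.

sin φ = 0.336601, cos φ = 0.941648, sin λ = -0.870961, cos λ = -0.491352.
North component: ΔN = −sin φ cos λ·ΔX − sin φ sin λ·ΔY + cos φ·ΔZ = −(0.336601)(-0.491352)(627) − (0.336601)(-0.870961)(-307) + (0.941648)(-449) = -409.10 m.
1° of latitude spans πR/180 = 111125 m, so Δφ = -409.10 / 111125 × 3600 = -13.253″.

Δφ = -13.25″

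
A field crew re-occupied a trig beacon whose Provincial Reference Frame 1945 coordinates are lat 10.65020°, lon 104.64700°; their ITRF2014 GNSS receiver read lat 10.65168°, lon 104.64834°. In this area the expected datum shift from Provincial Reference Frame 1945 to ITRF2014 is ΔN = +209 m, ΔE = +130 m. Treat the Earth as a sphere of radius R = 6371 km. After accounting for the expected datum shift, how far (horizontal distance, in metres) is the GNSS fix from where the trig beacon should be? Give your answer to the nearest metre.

47 m

Observed coordinate differences: Δφ = +0.00148°, Δλ = +0.00134°.
Converting to metres (1° lat = 111195 m, cos φ = 0.982774): observed ΔN = 164.6 m, observed ΔE = 146.4 m.
Subtracting the expected shift leaves a residual of 164.6 − (209) = -44.4 m north and 146.4 − (130) = 16.4 m east.
Residual distance = √((-44.4)² + 16.4²) = 47.4 m.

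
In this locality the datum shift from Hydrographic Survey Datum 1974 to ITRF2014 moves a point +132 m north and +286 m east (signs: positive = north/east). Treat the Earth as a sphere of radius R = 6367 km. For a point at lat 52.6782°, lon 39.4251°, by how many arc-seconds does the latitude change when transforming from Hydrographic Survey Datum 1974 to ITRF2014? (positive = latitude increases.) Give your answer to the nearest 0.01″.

On a sphere of radius R, 1 rad of latitude = R, so Δφ = ΔN / R = 132.0 / 6367000 = 2.0732e-05 rad = 4.276″.

Δφ = 4.28″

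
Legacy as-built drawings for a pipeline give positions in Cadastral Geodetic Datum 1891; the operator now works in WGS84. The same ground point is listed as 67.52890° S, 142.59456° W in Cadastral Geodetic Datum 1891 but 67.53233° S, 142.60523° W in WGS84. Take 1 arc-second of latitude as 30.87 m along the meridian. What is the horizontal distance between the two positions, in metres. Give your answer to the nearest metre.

592 m

Δφ = -67.53233° − -67.52890° = -0.00343°; Δλ = -142.60523° − -142.59456° = -0.01067°.
1° of latitude = 3600 × 30.87 = 111132 m.
ΔN = Δφ × 111132 = -381.2 m; ΔE = Δλ × 111132 × cos(-67.52890°) = -0.01067 × 111132 × 0.382217 = -453.2 m.
Distance = √(ΔE² + ΔN²) = √((-453.2)² + (-381.2)²) = 592.2 m.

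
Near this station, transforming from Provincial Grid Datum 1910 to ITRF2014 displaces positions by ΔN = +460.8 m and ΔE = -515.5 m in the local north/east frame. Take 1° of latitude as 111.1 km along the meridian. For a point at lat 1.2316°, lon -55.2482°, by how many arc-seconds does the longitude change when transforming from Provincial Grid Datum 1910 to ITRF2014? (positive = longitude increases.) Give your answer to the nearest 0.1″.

At latitude 1.2316°, cos φ = 0.999769.
1° of longitude at this latitude = 111.1 × cos φ = 111.07 km, so Δλ = -515.5 / 111074.3 = -0.0046410° = -16.708″.

Δλ = -16.7″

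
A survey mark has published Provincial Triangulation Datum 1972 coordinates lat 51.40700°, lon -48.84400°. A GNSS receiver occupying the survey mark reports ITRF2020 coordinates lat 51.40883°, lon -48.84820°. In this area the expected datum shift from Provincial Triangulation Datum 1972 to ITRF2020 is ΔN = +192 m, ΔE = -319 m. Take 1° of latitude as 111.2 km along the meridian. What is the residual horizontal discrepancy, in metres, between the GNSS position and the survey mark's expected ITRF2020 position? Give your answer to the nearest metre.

30 m

Observed coordinate differences: Δφ = +0.00183°, Δλ = -0.00420°.
Converting to metres (1° lat = 111200 m, cos φ = 0.623784): observed ΔN = 203.5 m, observed ΔE = -291.3 m.
Subtracting the expected shift leaves a residual of 203.5 − (192) = 11.5 m north and -291.3 − (-319) = 27.7 m east.
Residual distance = √(11.5² + 27.7²) = 30.0 m.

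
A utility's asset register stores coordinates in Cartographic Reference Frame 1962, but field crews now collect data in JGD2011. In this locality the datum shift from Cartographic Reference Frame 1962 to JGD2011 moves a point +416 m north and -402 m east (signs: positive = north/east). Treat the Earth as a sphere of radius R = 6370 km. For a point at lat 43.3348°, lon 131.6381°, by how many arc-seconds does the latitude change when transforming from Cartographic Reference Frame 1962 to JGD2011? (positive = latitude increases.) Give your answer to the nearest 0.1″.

On a sphere of radius R, 1 rad of latitude = R, so Δφ = ΔN / R = 416.0 / 6370000 = 6.5306e-05 rad = 13.470″.

Δφ = 13.5″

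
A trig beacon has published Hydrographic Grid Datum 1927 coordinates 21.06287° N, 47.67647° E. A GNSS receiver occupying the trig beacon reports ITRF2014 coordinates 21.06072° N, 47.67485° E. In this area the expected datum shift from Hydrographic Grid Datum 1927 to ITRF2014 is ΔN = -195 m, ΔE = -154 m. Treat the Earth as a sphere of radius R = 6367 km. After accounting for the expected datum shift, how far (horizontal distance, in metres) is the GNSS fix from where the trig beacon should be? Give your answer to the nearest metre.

Observed coordinate differences: Δφ = -0.00215°, Δλ = -0.00162°.
Converting to metres (1° lat = 111125 m, cos φ = 0.933187): observed ΔN = -238.9 m, observed ΔE = -168.0 m.
Subtracting the expected shift leaves a residual of -238.9 − (-195) = -43.9 m north and -168.0 − (-154) = -14.0 m east.
Residual distance = √((-43.9)² + (-14.0)²) = 46.1 m.

46 m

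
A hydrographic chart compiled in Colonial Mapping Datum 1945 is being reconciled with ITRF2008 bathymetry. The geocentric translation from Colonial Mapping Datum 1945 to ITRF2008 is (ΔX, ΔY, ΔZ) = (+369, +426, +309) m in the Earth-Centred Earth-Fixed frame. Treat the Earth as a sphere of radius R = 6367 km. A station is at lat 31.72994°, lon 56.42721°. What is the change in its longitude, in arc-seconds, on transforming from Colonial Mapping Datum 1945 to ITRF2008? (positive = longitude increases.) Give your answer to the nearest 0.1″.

sin φ = 0.525916, cos φ = 0.850536, sin λ = 0.833184, cos λ = 0.552996.
East component: ΔE = −sin λ·ΔX + cos λ·ΔY = −(0.833184)(369) + (0.552996)(426) = -71.87 m.
1° of latitude spans πR/180 = 111125 m; at latitude φ, 1° of longitude spans that × cos φ = 94516.0 m, so Δλ = -71.87 / 94516.0 × 3600 = -2.737″.

Δλ = -2.7″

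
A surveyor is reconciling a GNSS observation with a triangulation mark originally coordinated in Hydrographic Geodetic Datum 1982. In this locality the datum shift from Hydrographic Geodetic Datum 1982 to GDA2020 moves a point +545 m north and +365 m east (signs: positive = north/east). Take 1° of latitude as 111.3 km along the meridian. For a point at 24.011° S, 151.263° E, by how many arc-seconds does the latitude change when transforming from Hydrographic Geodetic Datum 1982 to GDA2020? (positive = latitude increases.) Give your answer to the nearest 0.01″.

Δφ = 17.63″

1° of latitude = 111.3 km, so Δφ = 545.0 / 111300 = 0.0048967° = 17.628″.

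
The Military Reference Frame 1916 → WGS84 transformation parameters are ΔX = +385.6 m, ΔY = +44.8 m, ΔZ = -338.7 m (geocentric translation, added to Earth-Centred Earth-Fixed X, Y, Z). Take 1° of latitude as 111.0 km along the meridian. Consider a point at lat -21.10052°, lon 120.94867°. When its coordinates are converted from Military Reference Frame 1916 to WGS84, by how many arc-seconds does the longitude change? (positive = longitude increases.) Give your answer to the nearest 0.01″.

Δλ = -12.30″

sin φ = -0.360005, cos φ = 0.932950, sin λ = 0.857628, cos λ = -0.514270.
East component: ΔE = −sin λ·ΔX + cos λ·ΔY = −(0.857628)(385.6) + (-0.514270)(44.8) = -353.74 m.
1° of latitude spans 111000 m; at latitude φ, 1° of longitude spans that × cos φ = 103557.5 m, so Δλ = -353.74 / 103557.5 × 3600 = -12.297″.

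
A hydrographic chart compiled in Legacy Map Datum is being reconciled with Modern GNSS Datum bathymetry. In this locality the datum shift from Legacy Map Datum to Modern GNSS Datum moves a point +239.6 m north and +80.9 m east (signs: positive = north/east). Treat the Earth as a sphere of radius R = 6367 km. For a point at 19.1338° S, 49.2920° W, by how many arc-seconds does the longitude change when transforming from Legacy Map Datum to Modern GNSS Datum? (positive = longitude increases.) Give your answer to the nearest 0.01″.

Δλ = 2.77″

At latitude -19.1338°, cos φ = 0.944756.
One radian of longitude at latitude φ spans R cos φ, so Δλ = ΔE / (R cos φ) = 80.9 / (6367000 × 0.944756) = 1.3449e-05 rad = 2.774″.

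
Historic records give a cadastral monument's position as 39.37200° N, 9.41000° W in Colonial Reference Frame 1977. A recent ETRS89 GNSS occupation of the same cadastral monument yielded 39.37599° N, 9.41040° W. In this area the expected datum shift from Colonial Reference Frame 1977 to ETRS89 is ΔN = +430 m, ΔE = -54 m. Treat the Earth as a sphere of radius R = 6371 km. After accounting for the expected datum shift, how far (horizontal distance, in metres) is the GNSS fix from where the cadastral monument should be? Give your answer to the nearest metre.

24 m

Observed coordinate differences: Δφ = +0.00399°, Δλ = -0.00040°.
Converting to metres (1° lat = 111195 m, cos φ = 0.773044): observed ΔN = 443.7 m, observed ΔE = -34.4 m.
Subtracting the expected shift leaves a residual of 443.7 − (430) = 13.7 m north and -34.4 − (-54) = 19.6 m east.
Residual distance = √(13.7² + 19.6²) = 23.9 m.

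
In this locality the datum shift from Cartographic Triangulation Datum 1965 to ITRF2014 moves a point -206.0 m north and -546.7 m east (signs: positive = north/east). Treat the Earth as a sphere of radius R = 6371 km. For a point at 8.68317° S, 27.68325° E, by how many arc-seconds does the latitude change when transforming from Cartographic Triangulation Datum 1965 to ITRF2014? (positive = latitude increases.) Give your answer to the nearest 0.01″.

On a sphere of radius R, 1 rad of latitude = R, so Δφ = ΔN / R = -206.0 / 6371000 = -3.2334e-05 rad = -6.669″.

Δφ = -6.67″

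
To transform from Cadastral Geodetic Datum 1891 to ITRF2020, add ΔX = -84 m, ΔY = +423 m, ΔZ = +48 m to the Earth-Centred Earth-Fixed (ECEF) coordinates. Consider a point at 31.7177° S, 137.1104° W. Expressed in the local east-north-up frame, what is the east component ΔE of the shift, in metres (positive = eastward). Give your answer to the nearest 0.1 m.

ΔE = -367.1 m

The local east axis at (φ, λ) is (−sin λ, cos λ, 0), so ΔE = −sin(-137.1104°)·(-84) + cos(-137.1104°)·423 = -367.09 m.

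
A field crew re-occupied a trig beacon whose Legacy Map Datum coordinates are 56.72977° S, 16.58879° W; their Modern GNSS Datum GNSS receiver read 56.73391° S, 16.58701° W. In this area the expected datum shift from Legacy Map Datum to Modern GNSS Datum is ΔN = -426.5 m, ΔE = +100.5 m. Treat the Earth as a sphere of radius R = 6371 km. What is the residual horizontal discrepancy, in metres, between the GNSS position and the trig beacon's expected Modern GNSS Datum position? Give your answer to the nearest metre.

Observed coordinate differences: Δφ = -0.00414°, Δλ = +0.00178°.
Converting to metres (1° lat = 111195 m, cos φ = 0.548588): observed ΔN = -460.3 m, observed ΔE = 108.6 m.
Subtracting the expected shift leaves a residual of -460.3 − (-426.5) = -33.8 m north and 108.6 − (100.5) = 8.1 m east.
Residual distance = √((-33.8)² + 8.1²) = 34.8 m.

35 m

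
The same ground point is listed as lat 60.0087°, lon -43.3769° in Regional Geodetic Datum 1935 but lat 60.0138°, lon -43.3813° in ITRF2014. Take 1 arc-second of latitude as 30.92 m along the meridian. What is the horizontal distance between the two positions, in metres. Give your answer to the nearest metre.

Δφ = 60.0138° − 60.0087° = +0.0051°; Δλ = -43.3813° − -43.3769° = -0.0044°.
1° of latitude = 3600 × 30.92 = 111312 m.
ΔN = Δφ × 111312 = 567.7 m; ΔE = Δλ × 111312 × cos(60.0087°) = -0.0044 × 111312 × 0.499868 = -244.8 m.
Distance = √(ΔE² + ΔN²) = √((-244.8)² + 567.7²) = 618.2 m.

618 m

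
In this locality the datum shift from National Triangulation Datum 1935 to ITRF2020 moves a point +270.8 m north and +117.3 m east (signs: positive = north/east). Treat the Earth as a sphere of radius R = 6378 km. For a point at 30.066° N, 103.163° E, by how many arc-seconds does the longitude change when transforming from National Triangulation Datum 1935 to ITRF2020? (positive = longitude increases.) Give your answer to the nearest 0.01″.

At latitude 30.066°, cos φ = 0.865449.
One radian of longitude at latitude φ spans R cos φ, so Δλ = ΔE / (R cos φ) = 117.3 / (6378000 × 0.865449) = 2.1251e-05 rad = 4.383″.

Δλ = 4.38″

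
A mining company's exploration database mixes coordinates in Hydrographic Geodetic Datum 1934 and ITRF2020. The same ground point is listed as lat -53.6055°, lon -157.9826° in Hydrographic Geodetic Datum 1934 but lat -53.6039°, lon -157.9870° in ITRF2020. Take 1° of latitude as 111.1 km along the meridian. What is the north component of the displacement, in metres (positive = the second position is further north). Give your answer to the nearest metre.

Δφ = -53.6039° − -53.6055° = +0.0016°; Δλ = -157.9870° − -157.9826° = -0.0044°.
ΔN = Δφ × 111100 = 177.8 m; ΔE = Δλ × 111100 × cos(-53.6055°) = -0.0044 × 111100 × 0.593342 = -290.0 m.

ΔN = 178 m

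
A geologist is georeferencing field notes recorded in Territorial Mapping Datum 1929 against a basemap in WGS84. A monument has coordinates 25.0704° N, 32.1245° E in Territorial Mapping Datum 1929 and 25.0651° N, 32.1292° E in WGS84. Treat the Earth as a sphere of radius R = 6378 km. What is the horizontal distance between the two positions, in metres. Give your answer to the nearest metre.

757 m

Δφ = 25.0651° − 25.0704° = -0.0053°; Δλ = 32.1292° − 32.1245° = +0.0047°.
1° along a meridian = πR/180 = 111317 m.
ΔN = Δφ × 111317 = -590.0 m; ΔE = Δλ × 111317 × cos(25.0704°) = +0.0047 × 111317 × 0.905788 = 473.9 m.
Distance = √(ΔE² + ΔN²) = √(473.9² + (-590.0)²) = 756.7 m.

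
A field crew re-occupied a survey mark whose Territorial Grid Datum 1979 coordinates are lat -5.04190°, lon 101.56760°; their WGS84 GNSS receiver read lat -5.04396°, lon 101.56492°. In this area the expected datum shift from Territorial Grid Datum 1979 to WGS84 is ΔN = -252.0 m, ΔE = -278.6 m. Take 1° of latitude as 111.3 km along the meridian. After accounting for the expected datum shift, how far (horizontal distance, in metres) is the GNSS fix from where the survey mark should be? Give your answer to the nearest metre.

29 m

Observed coordinate differences: Δφ = -0.00206°, Δλ = -0.00268°.
Converting to metres (1° lat = 111300 m, cos φ = 0.996131): observed ΔN = -229.3 m, observed ΔE = -297.1 m.
Subtracting the expected shift leaves a residual of -229.3 − (-252.0) = 22.7 m north and -297.1 − (-278.6) = -18.5 m east.
Residual distance = √(22.7² + (-18.5)²) = 29.3 m.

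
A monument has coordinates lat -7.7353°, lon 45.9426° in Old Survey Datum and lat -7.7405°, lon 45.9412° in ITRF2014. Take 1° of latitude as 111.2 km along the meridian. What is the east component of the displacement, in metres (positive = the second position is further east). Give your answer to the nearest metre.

ΔE = -154 m

Δφ = -7.7405° − -7.7353° = -0.0052°; Δλ = 45.9412° − 45.9426° = -0.0014°.
ΔN = Δφ × 111200 = -578.2 m; ΔE = Δλ × 111200 × cos(-7.7353°) = -0.0014 × 111200 × 0.990900 = -154.3 m.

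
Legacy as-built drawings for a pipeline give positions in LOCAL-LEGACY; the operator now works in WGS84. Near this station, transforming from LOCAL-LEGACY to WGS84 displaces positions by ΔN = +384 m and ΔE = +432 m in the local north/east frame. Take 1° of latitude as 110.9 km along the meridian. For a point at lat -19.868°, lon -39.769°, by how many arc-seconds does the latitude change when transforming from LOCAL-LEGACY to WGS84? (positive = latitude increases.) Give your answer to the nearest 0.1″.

Δφ = 12.5″

1° of latitude = 110.9 km, so Δφ = 384.0 / 110900 = 0.0034626° = 12.465″.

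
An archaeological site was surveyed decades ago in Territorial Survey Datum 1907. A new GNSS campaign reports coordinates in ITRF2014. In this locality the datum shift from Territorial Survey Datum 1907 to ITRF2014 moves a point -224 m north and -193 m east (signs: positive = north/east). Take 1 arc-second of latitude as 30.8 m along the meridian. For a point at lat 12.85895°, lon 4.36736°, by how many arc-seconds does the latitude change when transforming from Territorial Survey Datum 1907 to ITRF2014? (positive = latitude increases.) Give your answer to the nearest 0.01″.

1″ of latitude = 30.80 m, so Δφ = -224.0 / 30.80 = -7.273″.

Δφ = -7.27″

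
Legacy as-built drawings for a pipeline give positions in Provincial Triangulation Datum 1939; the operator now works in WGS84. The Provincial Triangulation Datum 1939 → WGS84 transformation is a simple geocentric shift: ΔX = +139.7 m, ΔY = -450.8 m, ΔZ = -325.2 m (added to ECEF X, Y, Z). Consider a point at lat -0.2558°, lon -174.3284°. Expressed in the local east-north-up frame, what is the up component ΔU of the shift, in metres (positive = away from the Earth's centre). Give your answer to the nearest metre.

At φ = -0.2558°, λ = -174.3284°: sin φ = -0.004465, cos φ = 0.999990, sin λ = -0.098827, cos λ = -0.995105.
ΔU = cos φ cos λ·ΔX + cos φ sin λ·ΔY + sin φ·ΔZ = (0.999990)(-0.995105)(139.7) + (0.999990)(-0.098827)(-450.8) + (-0.004465)(-325.2) = -93.01 m.

ΔU = -93 m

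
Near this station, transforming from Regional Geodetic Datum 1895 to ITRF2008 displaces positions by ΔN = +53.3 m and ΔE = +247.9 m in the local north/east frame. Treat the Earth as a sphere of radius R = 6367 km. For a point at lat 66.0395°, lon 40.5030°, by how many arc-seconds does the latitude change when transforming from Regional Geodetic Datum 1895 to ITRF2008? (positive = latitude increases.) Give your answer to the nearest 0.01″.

On a sphere of radius R, 1 rad of latitude = R, so Δφ = ΔN / R = 53.3 / 6367000 = 8.3713e-06 rad = 1.727″.

Δφ = 1.73″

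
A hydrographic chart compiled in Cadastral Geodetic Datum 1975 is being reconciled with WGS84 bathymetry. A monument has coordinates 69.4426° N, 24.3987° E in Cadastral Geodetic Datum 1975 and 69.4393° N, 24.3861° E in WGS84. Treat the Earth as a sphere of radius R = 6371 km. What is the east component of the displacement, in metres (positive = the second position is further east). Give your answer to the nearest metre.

ΔE = -492 m

Δφ = 69.4393° − 69.4426° = -0.0033°; Δλ = 24.3861° − 24.3987° = -0.0126°.
1° along a meridian = πR/180 = 111195 m.
ΔN = Δφ × 111195 = -366.9 m; ΔE = Δλ × 111195 × cos(69.4426°) = -0.0126 × 111195 × 0.351146 = -492.0 m.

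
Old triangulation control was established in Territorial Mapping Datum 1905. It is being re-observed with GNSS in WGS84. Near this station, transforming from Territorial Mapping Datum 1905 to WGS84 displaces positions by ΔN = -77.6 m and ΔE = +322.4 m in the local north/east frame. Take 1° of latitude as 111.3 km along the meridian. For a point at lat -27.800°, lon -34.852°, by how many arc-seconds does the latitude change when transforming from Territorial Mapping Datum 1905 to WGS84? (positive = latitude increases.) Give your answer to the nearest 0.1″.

1° of latitude = 111.3 km, so Δφ = -77.6 / 111300 = -0.0006972° = -2.510″.

Δφ = -2.5″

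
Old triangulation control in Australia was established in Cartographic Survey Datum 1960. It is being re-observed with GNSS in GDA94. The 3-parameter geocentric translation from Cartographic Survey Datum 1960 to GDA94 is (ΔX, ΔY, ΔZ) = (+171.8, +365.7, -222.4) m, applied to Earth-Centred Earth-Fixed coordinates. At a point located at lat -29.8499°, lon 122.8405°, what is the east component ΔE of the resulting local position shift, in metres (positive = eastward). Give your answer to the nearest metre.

The local east axis at (φ, λ) is (−sin λ, cos λ, 0), so ΔE = −sin(122.8405°)·171.8 + cos(122.8405°)·365.7 = -342.66 m.

ΔE = -343 m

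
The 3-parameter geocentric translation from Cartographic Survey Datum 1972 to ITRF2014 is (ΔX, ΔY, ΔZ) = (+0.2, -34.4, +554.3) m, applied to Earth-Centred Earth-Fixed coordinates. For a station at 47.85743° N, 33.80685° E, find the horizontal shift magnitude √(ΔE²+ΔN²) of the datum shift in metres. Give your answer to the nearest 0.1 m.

387.1 m

The local east axis at (φ, λ) is (−sin λ, cos λ, 0), so ΔE = −sin(33.80685°)·0.2 + cos(33.80685°)·(-34.4) = -28.69 m.
The local north axis is (−sin φ cos λ, −sin φ sin λ, cos φ), giving ΔN = -0.123 + 14.192 + 371.923 = 385.99 m.
Horizontal magnitude = √(ΔE² + ΔN²) = √((-28.69)² + 385.99²) = 387.06 m.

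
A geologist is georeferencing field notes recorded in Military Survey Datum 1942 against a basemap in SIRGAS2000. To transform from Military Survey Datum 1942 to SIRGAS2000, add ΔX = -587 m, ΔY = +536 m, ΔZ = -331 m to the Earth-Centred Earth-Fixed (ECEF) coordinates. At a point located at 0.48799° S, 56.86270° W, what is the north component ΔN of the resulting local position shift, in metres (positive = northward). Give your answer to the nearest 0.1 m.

ΔN = -337.5 m

At φ = -0.48799°, λ = -56.86270°: sin φ = -0.008517, cos φ = 0.999964, sin λ = -0.837363, cos λ = 0.546647.
ΔN = −sin φ cos λ·ΔX − sin φ sin λ·ΔY + cos φ·ΔZ = −(-0.008517)(0.546647)(-587) − (-0.008517)(-0.837363)(536) + (0.999964)(-331) = -337.54 m.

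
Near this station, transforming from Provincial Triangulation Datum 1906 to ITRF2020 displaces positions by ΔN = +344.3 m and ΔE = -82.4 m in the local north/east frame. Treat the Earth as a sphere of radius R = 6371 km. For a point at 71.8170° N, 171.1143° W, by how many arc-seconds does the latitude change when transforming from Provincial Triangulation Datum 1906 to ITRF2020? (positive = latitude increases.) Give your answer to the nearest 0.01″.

Δφ = 11.15″

On a sphere of radius R, 1 rad of latitude = R, so Δφ = ΔN / R = 344.3 / 6371000 = 5.4042e-05 rad = 11.147″.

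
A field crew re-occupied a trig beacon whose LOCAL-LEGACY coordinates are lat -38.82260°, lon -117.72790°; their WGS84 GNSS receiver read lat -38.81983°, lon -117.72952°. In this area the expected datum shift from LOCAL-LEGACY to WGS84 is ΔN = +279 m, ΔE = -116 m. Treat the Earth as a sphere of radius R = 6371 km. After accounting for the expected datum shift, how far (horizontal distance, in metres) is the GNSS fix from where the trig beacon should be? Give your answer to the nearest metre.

Observed coordinate differences: Δφ = +0.00277°, Δλ = -0.00162°.
Converting to metres (1° lat = 111195 m, cos φ = 0.779091): observed ΔN = 308.0 m, observed ΔE = -140.3 m.
Subtracting the expected shift leaves a residual of 308.0 − (279) = 29.0 m north and -140.3 − (-116) = -24.3 m east.
Residual distance = √(29.0² + (-24.3)²) = 37.9 m.

38 m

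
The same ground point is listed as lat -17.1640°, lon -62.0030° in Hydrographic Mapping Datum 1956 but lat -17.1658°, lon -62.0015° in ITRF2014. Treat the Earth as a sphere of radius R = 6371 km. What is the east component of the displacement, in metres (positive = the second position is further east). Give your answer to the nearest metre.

ΔE = 159 m

Δφ = -17.1658° − -17.1640° = -0.0018°; Δλ = -62.0015° − -62.0030° = +0.0015°.
1° along a meridian = πR/180 = 111195 m.
ΔN = Δφ × 111195 = -200.2 m; ΔE = Δλ × 111195 × cos(-17.1640°) = +0.0015 × 111195 × 0.955464 = 159.4 m.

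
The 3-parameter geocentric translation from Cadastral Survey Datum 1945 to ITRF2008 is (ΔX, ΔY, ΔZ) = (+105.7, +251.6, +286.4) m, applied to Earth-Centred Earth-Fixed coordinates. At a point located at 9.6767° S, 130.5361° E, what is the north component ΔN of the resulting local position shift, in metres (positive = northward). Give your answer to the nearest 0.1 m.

ΔN = 302.9 m

The local north axis is (−sin φ cos λ, −sin φ sin λ, cos φ), giving ΔN = -11.547 + 32.141 + 282.325 = 302.92 m.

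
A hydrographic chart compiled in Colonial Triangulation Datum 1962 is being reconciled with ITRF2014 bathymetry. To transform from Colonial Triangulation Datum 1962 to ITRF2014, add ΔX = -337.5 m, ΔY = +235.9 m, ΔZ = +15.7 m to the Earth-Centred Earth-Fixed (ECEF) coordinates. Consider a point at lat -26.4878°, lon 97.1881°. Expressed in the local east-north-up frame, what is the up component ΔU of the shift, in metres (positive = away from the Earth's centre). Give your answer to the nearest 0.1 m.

ΔU = 240.3 m

At φ = -26.4878°, λ = 97.1881°: sin φ = -0.446007, cos φ = 0.895029, sin λ = 0.992141, cos λ = -0.125127.
ΔU = cos φ cos λ·ΔX + cos φ sin λ·ΔY + sin φ·ΔZ = (0.895029)(-0.125127)(-337.5) + (0.895029)(0.992141)(235.9) + (-0.446007)(15.7) = 240.27 m.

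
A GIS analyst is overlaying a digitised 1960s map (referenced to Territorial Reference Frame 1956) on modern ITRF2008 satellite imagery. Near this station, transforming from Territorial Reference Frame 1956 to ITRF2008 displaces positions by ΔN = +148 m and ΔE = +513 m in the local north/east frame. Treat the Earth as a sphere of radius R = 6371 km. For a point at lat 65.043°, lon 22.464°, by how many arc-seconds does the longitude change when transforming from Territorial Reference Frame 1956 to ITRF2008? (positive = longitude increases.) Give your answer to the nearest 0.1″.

At latitude 65.043°, cos φ = 0.421938.
One radian of longitude at latitude φ spans R cos φ, so Δλ = ΔE / (R cos φ) = 513.0 / (6371000 × 0.421938) = 1.9084e-04 rad = 39.363″.

Δλ = 39.4″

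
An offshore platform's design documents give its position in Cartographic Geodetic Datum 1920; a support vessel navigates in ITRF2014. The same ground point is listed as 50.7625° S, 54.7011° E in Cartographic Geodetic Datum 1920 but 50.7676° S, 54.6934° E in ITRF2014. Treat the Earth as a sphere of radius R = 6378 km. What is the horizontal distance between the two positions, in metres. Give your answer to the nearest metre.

Δφ = -50.7676° − -50.7625° = -0.0051°; Δλ = 54.6934° − 54.7011° = -0.0077°.
1° along a meridian = πR/180 = 111317 m.
ΔN = Δφ × 111317 = -567.7 m; ΔE = Δλ × 111317 × cos(-50.7625°) = -0.0077 × 111317 × 0.632536 = -542.2 m.
Distance = √(ΔE² + ΔN²) = √((-542.2)² + (-567.7)²) = 785.0 m.

785 m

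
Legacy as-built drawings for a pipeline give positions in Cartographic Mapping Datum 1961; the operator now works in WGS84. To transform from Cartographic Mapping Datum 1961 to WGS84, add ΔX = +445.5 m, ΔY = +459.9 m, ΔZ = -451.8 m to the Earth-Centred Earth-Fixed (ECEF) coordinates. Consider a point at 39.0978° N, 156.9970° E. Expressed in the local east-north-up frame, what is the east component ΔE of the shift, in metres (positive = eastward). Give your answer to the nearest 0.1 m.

ΔE = -597.4 m

At φ = 39.0978°, λ = 156.9970°: sin φ = 0.630646, cos φ = 0.776071, sin λ = 0.390779, cos λ = -0.920484.
ΔE = −sin λ·ΔX + cos λ·ΔY = −(0.390779)·(445.5) + (-0.920484)·(459.9) = -597.42 m.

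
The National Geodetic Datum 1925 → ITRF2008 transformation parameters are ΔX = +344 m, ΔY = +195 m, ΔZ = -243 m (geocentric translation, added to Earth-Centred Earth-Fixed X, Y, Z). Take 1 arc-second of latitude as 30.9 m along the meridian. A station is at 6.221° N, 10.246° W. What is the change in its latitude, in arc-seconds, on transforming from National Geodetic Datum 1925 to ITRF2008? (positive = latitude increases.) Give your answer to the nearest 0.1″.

sin φ = 0.108364, cos φ = 0.994111, sin λ = -0.177875, cos λ = 0.984053.
North component: ΔN = −sin φ cos λ·ΔX − sin φ sin λ·ΔY + cos φ·ΔZ = −(0.108364)(0.984053)(344) − (0.108364)(-0.177875)(195) + (0.994111)(-243) = -274.49 m.
1° of latitude spans 3600 × 30.90 = 111240 m, so Δφ = -274.49 / 111240 × 3600 = -8.883″.

Δφ = -8.9″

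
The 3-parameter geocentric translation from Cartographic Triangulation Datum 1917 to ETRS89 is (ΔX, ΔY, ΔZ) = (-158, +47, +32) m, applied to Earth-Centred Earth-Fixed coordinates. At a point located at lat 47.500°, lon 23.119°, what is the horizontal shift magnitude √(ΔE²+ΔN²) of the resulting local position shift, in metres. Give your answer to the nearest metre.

156 m

The local east axis at (φ, λ) is (−sin λ, cos λ, 0), so ΔE = −sin(23.119°)·(-158) + cos(23.119°)·47 = 105.26 m.
The local north axis is (−sin φ cos λ, −sin φ sin λ, cos φ), giving ΔN = 107.135 − 13.606 + 21.619 = 115.15 m.
Horizontal magnitude = √(ΔE² + ΔN²) = √(105.26² + 115.15²) = 156.01 m.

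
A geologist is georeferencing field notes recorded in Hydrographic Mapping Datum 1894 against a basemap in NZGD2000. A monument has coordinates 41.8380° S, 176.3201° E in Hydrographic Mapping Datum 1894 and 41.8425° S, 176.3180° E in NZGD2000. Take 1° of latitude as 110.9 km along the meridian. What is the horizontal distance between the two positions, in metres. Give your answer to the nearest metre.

528 m

Δφ = -41.8425° − -41.8380° = -0.0045°; Δλ = 176.3180° − 176.3201° = -0.0021°.
ΔN = Δφ × 110900 = -499.1 m; ΔE = Δλ × 110900 × cos(-41.8380°) = -0.0021 × 110900 × 0.745034 = -173.5 m.
Distance = √(ΔE² + ΔN²) = √((-173.5)² + (-499.1)²) = 528.4 m.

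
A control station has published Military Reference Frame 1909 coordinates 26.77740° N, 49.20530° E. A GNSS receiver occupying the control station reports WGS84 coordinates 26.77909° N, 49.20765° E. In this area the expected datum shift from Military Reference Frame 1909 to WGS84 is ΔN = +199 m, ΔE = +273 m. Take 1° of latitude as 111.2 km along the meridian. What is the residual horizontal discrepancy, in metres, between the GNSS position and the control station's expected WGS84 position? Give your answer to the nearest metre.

41 m

Observed coordinate differences: Δφ = +0.00169°, Δλ = +0.00235°.
Converting to metres (1° lat = 111200 m, cos φ = 0.892764): observed ΔN = 187.9 m, observed ΔE = 233.3 m.
Subtracting the expected shift leaves a residual of 187.9 − (199) = -11.1 m north and 233.3 − (273) = -39.7 m east.
Residual distance = √((-11.1)² + (-39.7)²) = 41.2 m.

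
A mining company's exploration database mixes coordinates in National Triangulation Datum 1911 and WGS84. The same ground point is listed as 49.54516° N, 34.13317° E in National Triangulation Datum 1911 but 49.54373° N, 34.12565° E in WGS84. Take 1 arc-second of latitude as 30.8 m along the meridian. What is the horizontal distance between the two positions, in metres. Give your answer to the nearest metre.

Δφ = 49.54373° − 49.54516° = -0.00143°; Δλ = 34.12565° − 34.13317° = -0.00752°.
1° of latitude = 3600 × 30.80 = 110880 m.
ΔN = Δφ × 110880 = -158.6 m; ΔE = Δλ × 110880 × cos(49.54516°) = -0.00752 × 110880 × 0.648849 = -541.0 m.
Distance = √(ΔE² + ΔN²) = √((-541.0)² + (-158.6)²) = 563.8 m.

564 m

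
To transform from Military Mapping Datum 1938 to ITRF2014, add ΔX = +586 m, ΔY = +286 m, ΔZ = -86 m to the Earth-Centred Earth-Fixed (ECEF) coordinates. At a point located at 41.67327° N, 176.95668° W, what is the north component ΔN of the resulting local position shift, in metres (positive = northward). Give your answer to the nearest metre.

At φ = 41.67327°, λ = -176.95668°: sin φ = 0.664882, cos φ = 0.746948, sin λ = -0.053091, cos λ = -0.998590.
ΔN = −sin φ cos λ·ΔX − sin φ sin λ·ΔY + cos φ·ΔZ = −(0.664882)(-0.998590)(586) − (0.664882)(-0.053091)(286) + (0.746948)(-86) = 334.93 m.

ΔN = 335 m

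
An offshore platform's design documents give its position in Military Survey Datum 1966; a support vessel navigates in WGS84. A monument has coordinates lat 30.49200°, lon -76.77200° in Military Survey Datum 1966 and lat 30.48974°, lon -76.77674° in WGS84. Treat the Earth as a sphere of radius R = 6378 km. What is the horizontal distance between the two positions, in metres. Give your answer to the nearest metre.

Δφ = 30.48974° − 30.49200° = -0.00226°; Δλ = -76.77674° − -76.77200° = -0.00474°.
1° along a meridian = πR/180 = 111317 m.
ΔN = Δφ × 111317 = -251.6 m; ΔE = Δλ × 111317 × cos(30.49200°) = -0.00474 × 111317 × 0.861700 = -454.7 m.
Distance = √(ΔE² + ΔN²) = √((-454.7)² + (-251.6)²) = 519.6 m.

520 m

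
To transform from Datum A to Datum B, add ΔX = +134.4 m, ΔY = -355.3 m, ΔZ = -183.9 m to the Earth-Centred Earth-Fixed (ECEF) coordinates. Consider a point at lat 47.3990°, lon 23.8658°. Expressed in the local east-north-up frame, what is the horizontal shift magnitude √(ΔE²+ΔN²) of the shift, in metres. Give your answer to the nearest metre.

The local east axis at (φ, λ) is (−sin λ, cos λ, 0), so ΔE = −sin(23.8658°)·134.4 + cos(23.8658°)·(-355.3) = -379.30 m.
The local north axis is (−sin φ cos λ, −sin φ sin λ, cos φ), giving ΔN = -90.471 + 105.814 − 124.480 = -109.14 m.
Horizontal magnitude = √(ΔE² + ΔN²) = √((-379.30)² + (-109.14)²) = 394.69 m.

395 m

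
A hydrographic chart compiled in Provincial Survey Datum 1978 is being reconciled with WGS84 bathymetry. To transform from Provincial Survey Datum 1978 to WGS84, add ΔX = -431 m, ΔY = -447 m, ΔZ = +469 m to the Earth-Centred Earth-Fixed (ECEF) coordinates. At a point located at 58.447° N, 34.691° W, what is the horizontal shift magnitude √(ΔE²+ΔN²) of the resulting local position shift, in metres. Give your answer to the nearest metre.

The local east axis at (φ, λ) is (−sin λ, cos λ, 0), so ΔE = −sin(-34.691°)·(-431) + cos(-34.691°)·(-447) = -612.84 m.
The local north axis is (−sin φ cos λ, −sin φ sin λ, cos φ), giving ΔN = 301.989 − 216.797 + 245.422 = 330.61 m.
Horizontal magnitude = √(ΔE² + ΔN²) = √((-612.84)² + 330.61²) = 696.33 m.

696 m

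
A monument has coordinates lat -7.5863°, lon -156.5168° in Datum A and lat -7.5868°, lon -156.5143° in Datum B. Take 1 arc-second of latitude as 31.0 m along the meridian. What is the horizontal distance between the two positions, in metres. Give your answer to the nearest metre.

Δφ = -7.5868° − -7.5863° = -0.0005°; Δλ = -156.5143° − -156.5168° = +0.0025°.
1° of latitude = 3600 × 31.00 = 111600 m.
ΔN = Δφ × 111600 = -55.8 m; ΔE = Δλ × 111600 × cos(-7.5863°) = +0.0025 × 111600 × 0.991247 = 276.6 m.
Distance = √(ΔE² + ΔN²) = √(276.6² + (-55.8)²) = 282.1 m.

282 m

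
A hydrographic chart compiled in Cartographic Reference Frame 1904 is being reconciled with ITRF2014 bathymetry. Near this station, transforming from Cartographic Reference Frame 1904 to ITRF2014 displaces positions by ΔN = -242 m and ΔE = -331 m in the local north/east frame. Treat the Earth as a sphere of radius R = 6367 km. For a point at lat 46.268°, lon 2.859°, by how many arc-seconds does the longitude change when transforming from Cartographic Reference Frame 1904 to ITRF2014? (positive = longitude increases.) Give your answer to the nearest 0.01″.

At latitude 46.268°, cos φ = 0.691286.
One radian of longitude at latitude φ spans R cos φ, so Δλ = ΔE / (R cos φ) = -331.0 / (6367000 × 0.691286) = -7.5203e-05 rad = -15.512″.

Δλ = -15.51″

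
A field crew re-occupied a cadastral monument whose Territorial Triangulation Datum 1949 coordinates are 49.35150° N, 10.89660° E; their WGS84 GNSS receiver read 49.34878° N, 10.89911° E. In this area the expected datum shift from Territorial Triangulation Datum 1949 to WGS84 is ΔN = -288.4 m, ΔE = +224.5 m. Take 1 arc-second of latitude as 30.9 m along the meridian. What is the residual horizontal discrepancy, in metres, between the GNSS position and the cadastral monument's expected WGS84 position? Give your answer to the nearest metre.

45 m

Observed coordinate differences: Δφ = -0.00272°, Δλ = +0.00251°.
Converting to metres (1° lat = 111240 m, cos φ = 0.651417): observed ΔN = -302.6 m, observed ΔE = 181.9 m.
Subtracting the expected shift leaves a residual of -302.6 − (-288.4) = -14.2 m north and 181.9 − (224.5) = -42.6 m east.
Residual distance = √((-14.2)² + (-42.6)²) = 44.9 m.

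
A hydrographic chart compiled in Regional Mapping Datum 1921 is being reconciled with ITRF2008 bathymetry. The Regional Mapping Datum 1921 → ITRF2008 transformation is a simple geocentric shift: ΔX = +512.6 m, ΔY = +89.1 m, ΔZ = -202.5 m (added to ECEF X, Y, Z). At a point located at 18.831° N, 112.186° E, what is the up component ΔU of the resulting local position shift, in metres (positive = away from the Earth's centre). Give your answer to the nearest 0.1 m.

ΔU = -170.5 m

The local up (radial) axis is (cos φ cos λ, cos φ sin λ, sin φ), giving ΔU = -183.205 + 78.087 − 65.363 = -170.48 m.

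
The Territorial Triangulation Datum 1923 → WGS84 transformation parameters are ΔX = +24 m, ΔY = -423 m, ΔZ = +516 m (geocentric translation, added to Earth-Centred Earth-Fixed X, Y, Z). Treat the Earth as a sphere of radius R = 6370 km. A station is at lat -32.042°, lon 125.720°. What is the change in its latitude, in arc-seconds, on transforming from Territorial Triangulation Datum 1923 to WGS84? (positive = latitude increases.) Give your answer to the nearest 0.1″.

sin φ = -0.530541, cos φ = 0.847659, sin λ = 0.811880, cos λ = -0.583825.
North component: ΔN = −sin φ cos λ·ΔX − sin φ sin λ·ΔY + cos φ·ΔZ = −(-0.530541)(-0.583825)(24) − (-0.530541)(0.811880)(-423) + (0.847659)(516) = 247.76 m.
1° of latitude spans πR/180 = 111177 m, so Δφ = 247.76 / 111177 × 3600 = 8.023″.

Δφ = 8.0″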